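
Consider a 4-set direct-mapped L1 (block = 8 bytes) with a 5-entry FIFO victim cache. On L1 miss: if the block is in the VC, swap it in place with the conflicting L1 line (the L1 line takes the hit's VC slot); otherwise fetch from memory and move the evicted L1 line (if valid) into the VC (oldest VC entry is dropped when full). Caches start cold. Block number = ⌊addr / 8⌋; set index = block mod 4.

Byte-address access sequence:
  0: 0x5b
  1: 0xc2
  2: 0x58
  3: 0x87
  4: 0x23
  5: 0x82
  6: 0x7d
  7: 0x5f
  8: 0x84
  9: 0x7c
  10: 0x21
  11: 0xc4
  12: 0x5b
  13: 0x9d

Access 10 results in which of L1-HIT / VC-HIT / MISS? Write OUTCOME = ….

OUTCOME = VC-HIT

0: 0x5b (blk 11, set 3) → MISS  vc=[]
1: 0xc2 (blk 24, set 0) → MISS  vc=[]
2: 0x58 (blk 11, set 3) → L1-HIT  vc=[]
3: 0x87 (blk 16, set 0) → MISS  vc=[24]
4: 0x23 (blk 4, set 0) → MISS  vc=[24, 16]
5: 0x82 (blk 16, set 0) → VC-HIT  vc=[24, 4]
6: 0x7d (blk 15, set 3) → MISS  vc=[24, 4, 11]
7: 0x5f (blk 11, set 3) → VC-HIT  vc=[24, 4, 15]
8: 0x84 (blk 16, set 0) → L1-HIT  vc=[24, 4, 15]
9: 0x7c (blk 15, set 3) → VC-HIT  vc=[24, 4, 11]
10: 0x21 (blk 4, set 0) → VC-HIT  vc=[24, 16, 11]
11: 0xc4 (blk 24, set 0) → VC-HIT  vc=[4, 16, 11]
12: 0x5b (blk 11, set 3) → VC-HIT  vc=[4, 16, 15]
13: 0x9d (blk 19, set 3) → MISS  vc=[4, 16, 15, 11]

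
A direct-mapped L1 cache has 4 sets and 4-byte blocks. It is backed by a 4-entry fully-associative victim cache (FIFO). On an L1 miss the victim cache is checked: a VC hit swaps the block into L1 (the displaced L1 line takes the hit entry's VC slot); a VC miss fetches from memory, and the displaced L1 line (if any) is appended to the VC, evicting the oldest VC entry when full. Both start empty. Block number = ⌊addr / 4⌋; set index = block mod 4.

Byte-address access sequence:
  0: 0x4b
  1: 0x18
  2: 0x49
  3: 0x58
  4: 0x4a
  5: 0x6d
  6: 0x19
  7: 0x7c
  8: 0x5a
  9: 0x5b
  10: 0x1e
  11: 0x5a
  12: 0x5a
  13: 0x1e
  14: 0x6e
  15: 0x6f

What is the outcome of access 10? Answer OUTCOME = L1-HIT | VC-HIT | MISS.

  [0] addr=0x4b blk=18 s=2: MISS | VC []
  [1] addr=0x18 blk=6 s=2: MISS | VC [18]
  [2] addr=0x49 blk=18 s=2: VC-HIT | VC [6]
  [3] addr=0x58 blk=22 s=2: MISS | VC [6, 18]
  [4] addr=0x4a blk=18 s=2: VC-HIT | VC [6, 22]
  [5] addr=0x6d blk=27 s=3: MISS | VC [6, 22]
  [6] addr=0x19 blk=6 s=2: VC-HIT | VC [18, 22]
  [7] addr=0x7c blk=31 s=3: MISS | VC [18, 22, 27]
  [8] addr=0x5a blk=22 s=2: VC-HIT | VC [18, 6, 27]
  [9] addr=0x5b blk=22 s=2: L1-HIT | VC [18, 6, 27]
  [10] addr=0x1e blk=7 s=3: MISS | VC [18, 6, 27, 31]
  [11] addr=0x5a blk=22 s=2: L1-HIT | VC [18, 6, 27, 31]
  [12] addr=0x5a blk=22 s=2: L1-HIT | VC [18, 6, 27, 31]
  [13] addr=0x1e blk=7 s=3: L1-HIT | VC [18, 6, 27, 31]
  [14] addr=0x6e blk=27 s=3: VC-HIT | VC [18, 6, 7, 31]
  [15] addr=0x6f blk=27 s=3: L1-HIT | VC [18, 6, 7, 31]

OUTCOME = MISS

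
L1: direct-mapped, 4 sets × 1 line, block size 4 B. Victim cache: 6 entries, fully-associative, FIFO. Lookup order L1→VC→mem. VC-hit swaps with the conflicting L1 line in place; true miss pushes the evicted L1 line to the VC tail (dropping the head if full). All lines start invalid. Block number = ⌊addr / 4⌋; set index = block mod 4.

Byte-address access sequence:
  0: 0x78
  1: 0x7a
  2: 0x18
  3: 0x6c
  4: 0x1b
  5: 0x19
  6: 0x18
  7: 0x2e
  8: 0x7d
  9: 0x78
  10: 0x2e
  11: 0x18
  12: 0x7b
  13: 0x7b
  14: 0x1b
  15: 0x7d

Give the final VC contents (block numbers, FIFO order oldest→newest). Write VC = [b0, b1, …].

VC = [30, 27, 11]

#0 0x78→b30/s2 MISS; vc=[]
#1 0x7a→b30/s2 L1-HIT; vc=[]
#2 0x18→b6/s2 MISS; vc=[30]
#3 0x6c→b27/s3 MISS; vc=[30]
#4 0x1b→b6/s2 L1-HIT; vc=[30]
#5 0x19→b6/s2 L1-HIT; vc=[30]
#6 0x18→b6/s2 L1-HIT; vc=[30]
#7 0x2e→b11/s3 MISS; vc=[30,27]
#8 0x7d→b31/s3 MISS; vc=[30,27,11]
#9 0x78→b30/s2 VC-HIT; vc=[6,27,11]
#10 0x2e→b11/s3 VC-HIT; vc=[6,27,31]
#11 0x18→b6/s2 VC-HIT; vc=[30,27,31]
#12 0x7b→b30/s2 VC-HIT; vc=[6,27,31]
#13 0x7b→b30/s2 L1-HIT; vc=[6,27,31]
#14 0x1b→b6/s2 VC-HIT; vc=[30,27,31]
#15 0x7d→b31/s3 VC-HIT; vc=[30,27,11]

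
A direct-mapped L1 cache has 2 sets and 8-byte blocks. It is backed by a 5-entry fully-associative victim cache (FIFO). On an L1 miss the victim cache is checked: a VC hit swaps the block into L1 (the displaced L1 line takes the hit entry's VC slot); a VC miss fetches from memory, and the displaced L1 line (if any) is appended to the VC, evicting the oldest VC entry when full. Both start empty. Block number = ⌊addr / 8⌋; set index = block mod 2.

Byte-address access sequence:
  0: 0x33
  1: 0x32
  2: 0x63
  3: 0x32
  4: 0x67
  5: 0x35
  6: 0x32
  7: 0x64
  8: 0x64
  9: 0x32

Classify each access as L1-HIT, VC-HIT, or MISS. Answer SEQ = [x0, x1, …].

  [0] addr=0x33 blk=6 s=0: MISS | VC []
  [1] addr=0x32 blk=6 s=0: L1-HIT | VC []
  [2] addr=0x63 blk=12 s=0: MISS | VC [6]
  [3] addr=0x32 blk=6 s=0: VC-HIT | VC [12]
  [4] addr=0x67 blk=12 s=0: VC-HIT | VC [6]
  [5] addr=0x35 blk=6 s=0: VC-HIT | VC [12]
  [6] addr=0x32 blk=6 s=0: L1-HIT | VC [12]
  [7] addr=0x64 blk=12 s=0: VC-HIT | VC [6]
  [8] addr=0x64 blk=12 s=0: L1-HIT | VC [6]
  [9] addr=0x32 blk=6 s=0: VC-HIT | VC [12]

SEQ = [MISS, L1-HIT, MISS, VC-HIT, VC-HIT, VC-HIT, L1-HIT, VC-HIT, L1-HIT, VC-HIT]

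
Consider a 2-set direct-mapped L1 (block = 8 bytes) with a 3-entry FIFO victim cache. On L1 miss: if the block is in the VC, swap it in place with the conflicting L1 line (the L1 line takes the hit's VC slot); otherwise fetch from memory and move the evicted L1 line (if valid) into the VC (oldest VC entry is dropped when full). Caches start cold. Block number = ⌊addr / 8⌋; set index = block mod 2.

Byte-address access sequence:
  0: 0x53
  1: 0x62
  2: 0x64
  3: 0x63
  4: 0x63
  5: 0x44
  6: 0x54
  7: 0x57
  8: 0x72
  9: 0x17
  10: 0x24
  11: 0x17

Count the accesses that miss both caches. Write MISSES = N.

MISSES = 6

0: 0x53 (blk 10, set 0) → MISS  vc=[]
1: 0x62 (blk 12, set 0) → MISS  vc=[10]
2: 0x64 (blk 12, set 0) → L1-HIT  vc=[10]
3: 0x63 (blk 12, set 0) → L1-HIT  vc=[10]
4: 0x63 (blk 12, set 0) → L1-HIT  vc=[10]
5: 0x44 (blk 8, set 0) → MISS  vc=[10, 12]
6: 0x54 (blk 10, set 0) → VC-HIT  vc=[8, 12]
7: 0x57 (blk 10, set 0) → L1-HIT  vc=[8, 12]
8: 0x72 (blk 14, set 0) → MISS  vc=[8, 12, 10]
9: 0x17 (blk 2, set 0) → MISS  vc=[12, 10, 14]
10: 0x24 (blk 4, set 0) → MISS  vc=[10, 14, 2]
11: 0x17 (blk 2, set 0) → VC-HIT  vc=[10, 14, 4]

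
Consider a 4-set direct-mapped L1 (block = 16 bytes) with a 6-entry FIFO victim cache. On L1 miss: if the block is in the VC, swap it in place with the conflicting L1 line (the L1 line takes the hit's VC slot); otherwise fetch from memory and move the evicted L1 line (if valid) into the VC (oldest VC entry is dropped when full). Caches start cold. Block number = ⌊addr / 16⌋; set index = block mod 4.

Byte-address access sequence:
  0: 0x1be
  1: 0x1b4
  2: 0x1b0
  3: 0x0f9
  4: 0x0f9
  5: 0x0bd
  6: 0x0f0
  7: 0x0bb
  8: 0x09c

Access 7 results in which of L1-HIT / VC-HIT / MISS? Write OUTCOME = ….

0: 0x1be (blk 27, set 3) → MISS  vc=[]
1: 0x1b4 (blk 27, set 3) → L1-HIT  vc=[]
2: 0x1b0 (blk 27, set 3) → L1-HIT  vc=[]
3: 0xf9 (blk 15, set 3) → MISS  vc=[27]
4: 0xf9 (blk 15, set 3) → L1-HIT  vc=[27]
5: 0xbd (blk 11, set 3) → MISS  vc=[27, 15]
6: 0xf0 (blk 15, set 3) → VC-HIT  vc=[27, 11]
7: 0xbb (blk 11, set 3) → VC-HIT  vc=[27, 15]
8: 0x9c (blk 9, set 1) → MISS  vc=[27, 15]

OUTCOME = VC-HIT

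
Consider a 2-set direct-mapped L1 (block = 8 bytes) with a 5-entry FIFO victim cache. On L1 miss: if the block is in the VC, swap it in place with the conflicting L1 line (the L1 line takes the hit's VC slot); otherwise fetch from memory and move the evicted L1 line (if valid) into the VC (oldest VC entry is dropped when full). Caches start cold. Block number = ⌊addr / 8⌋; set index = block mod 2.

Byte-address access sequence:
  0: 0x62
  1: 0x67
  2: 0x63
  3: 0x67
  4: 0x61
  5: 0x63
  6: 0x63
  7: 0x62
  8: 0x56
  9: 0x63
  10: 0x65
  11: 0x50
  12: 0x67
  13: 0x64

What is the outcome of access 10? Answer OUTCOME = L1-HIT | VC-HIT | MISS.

OUTCOME = L1-HIT

0: 0x62 (blk 12, set 0) → MISS  vc=[]
1: 0x67 (blk 12, set 0) → L1-HIT  vc=[]
2: 0x63 (blk 12, set 0) → L1-HIT  vc=[]
3: 0x67 (blk 12, set 0) → L1-HIT  vc=[]
4: 0x61 (blk 12, set 0) → L1-HIT  vc=[]
5: 0x63 (blk 12, set 0) → L1-HIT  vc=[]
6: 0x63 (blk 12, set 0) → L1-HIT  vc=[]
7: 0x62 (blk 12, set 0) → L1-HIT  vc=[]
8: 0x56 (blk 10, set 0) → MISS  vc=[12]
9: 0x63 (blk 12, set 0) → VC-HIT  vc=[10]
10: 0x65 (blk 12, set 0) → L1-HIT  vc=[10]
11: 0x50 (blk 10, set 0) → VC-HIT  vc=[12]
12: 0x67 (blk 12, set 0) → VC-HIT  vc=[10]
13: 0x64 (blk 12, set 0) → L1-HIT  vc=[10]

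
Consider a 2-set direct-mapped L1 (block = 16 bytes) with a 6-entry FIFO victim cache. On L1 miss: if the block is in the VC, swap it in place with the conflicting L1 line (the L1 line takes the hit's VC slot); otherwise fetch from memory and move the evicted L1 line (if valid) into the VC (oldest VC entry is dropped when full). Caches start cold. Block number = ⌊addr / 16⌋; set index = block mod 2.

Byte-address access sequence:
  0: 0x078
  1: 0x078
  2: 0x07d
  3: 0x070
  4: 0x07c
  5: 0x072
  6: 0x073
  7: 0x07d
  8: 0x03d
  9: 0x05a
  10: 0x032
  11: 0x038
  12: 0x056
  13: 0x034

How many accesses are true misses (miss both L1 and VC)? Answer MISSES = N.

0: 0x78 (blk 7, set 1) → MISS  vc=[]
1: 0x78 (blk 7, set 1) → L1-HIT  vc=[]
2: 0x7d (blk 7, set 1) → L1-HIT  vc=[]
3: 0x70 (blk 7, set 1) → L1-HIT  vc=[]
4: 0x7c (blk 7, set 1) → L1-HIT  vc=[]
5: 0x72 (blk 7, set 1) → L1-HIT  vc=[]
6: 0x73 (blk 7, set 1) → L1-HIT  vc=[]
7: 0x7d (blk 7, set 1) → L1-HIT  vc=[]
8: 0x3d (blk 3, set 1) → MISS  vc=[7]
9: 0x5a (blk 5, set 1) → MISS  vc=[7, 3]
10: 0x32 (blk 3, set 1) → VC-HIT  vc=[7, 5]
11: 0x38 (blk 3, set 1) → L1-HIT  vc=[7, 5]
12: 0x56 (blk 5, set 1) → VC-HIT  vc=[7, 3]
13: 0x34 (blk 3, set 1) → VC-HIT  vc=[7, 5]

MISSES = 3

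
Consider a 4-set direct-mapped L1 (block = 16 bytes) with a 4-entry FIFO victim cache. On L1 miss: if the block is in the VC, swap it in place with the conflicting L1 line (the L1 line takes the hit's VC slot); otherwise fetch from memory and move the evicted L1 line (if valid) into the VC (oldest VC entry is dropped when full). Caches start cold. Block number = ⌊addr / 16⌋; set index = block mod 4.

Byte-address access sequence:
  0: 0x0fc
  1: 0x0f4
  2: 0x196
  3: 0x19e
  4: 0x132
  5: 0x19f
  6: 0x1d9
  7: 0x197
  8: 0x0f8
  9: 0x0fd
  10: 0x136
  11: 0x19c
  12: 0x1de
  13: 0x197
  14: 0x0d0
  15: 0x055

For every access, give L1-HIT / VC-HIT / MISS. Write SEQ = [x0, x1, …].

0: 0xfc (blk 15, set 3) → MISS  vc=[]
1: 0xf4 (blk 15, set 3) → L1-HIT  vc=[]
2: 0x196 (blk 25, set 1) → MISS  vc=[]
3: 0x19e (blk 25, set 1) → L1-HIT  vc=[]
4: 0x132 (blk 19, set 3) → MISS  vc=[15]
5: 0x19f (blk 25, set 1) → L1-HIT  vc=[15]
6: 0x1d9 (blk 29, set 1) → MISS  vc=[15, 25]
7: 0x197 (blk 25, set 1) → VC-HIT  vc=[15, 29]
8: 0xf8 (blk 15, set 3) → VC-HIT  vc=[19, 29]
9: 0xfd (blk 15, set 3) → L1-HIT  vc=[19, 29]
10: 0x136 (blk 19, set 3) → VC-HIT  vc=[15, 29]
11: 0x19c (blk 25, set 1) → L1-HIT  vc=[15, 29]
12: 0x1de (blk 29, set 1) → VC-HIT  vc=[15, 25]
13: 0x197 (blk 25, set 1) → VC-HIT  vc=[15, 29]
14: 0xd0 (blk 13, set 1) → MISS  vc=[15, 29, 25]
15: 0x55 (blk 5, set 1) → MISS  vc=[15, 29, 25, 13]

SEQ = [MISS, L1-HIT, MISS, L1-HIT, MISS, L1-HIT, MISS, VC-HIT, VC-HIT, L1-HIT, VC-HIT, L1-HIT, VC-HIT, VC-HIT, MISS, MISS]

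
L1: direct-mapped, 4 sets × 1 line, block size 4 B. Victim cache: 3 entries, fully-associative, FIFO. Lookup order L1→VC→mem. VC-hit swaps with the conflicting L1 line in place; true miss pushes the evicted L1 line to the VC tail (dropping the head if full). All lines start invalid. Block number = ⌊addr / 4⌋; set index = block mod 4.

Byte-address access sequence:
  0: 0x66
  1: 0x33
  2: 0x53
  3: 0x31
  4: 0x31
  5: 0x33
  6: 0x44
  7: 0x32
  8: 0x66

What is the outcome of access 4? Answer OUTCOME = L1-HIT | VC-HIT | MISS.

#0 0x66→b25/s1 MISS; vc=[]
#1 0x33→b12/s0 MISS; vc=[]
#2 0x53→b20/s0 MISS; vc=[12]
#3 0x31→b12/s0 VC-HIT; vc=[20]
#4 0x31→b12/s0 L1-HIT; vc=[20]
#5 0x33→b12/s0 L1-HIT; vc=[20]
#6 0x44→b17/s1 MISS; vc=[20,25]
#7 0x32→b12/s0 L1-HIT; vc=[20,25]
#8 0x66→b25/s1 VC-HIT; vc=[20,17]

OUTCOME = L1-HIT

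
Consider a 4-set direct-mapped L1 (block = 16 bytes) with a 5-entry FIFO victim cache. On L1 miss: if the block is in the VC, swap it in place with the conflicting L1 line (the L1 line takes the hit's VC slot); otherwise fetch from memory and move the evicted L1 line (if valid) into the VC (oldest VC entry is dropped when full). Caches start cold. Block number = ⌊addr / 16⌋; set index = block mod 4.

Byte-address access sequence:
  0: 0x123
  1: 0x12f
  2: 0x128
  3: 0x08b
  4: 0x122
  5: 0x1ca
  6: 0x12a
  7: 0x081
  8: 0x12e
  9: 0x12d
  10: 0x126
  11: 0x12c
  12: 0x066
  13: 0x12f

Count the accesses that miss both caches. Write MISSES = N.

MISSES = 4

  [0] addr=0x123 blk=18 s=2: MISS | VC []
  [1] addr=0x12f blk=18 s=2: L1-HIT | VC []
  [2] addr=0x128 blk=18 s=2: L1-HIT | VC []
  [3] addr=0x8b blk=8 s=0: MISS | VC []
  [4] addr=0x122 blk=18 s=2: L1-HIT | VC []
  [5] addr=0x1ca blk=28 s=0: MISS | VC [8]
  [6] addr=0x12a blk=18 s=2: L1-HIT | VC [8]
  [7] addr=0x81 blk=8 s=0: VC-HIT | VC [28]
  [8] addr=0x12e blk=18 s=2: L1-HIT | VC [28]
  [9] addr=0x12d blk=18 s=2: L1-HIT | VC [28]
  [10] addr=0x126 blk=18 s=2: L1-HIT | VC [28]
  [11] addr=0x12c blk=18 s=2: L1-HIT | VC [28]
  [12] addr=0x66 blk=6 s=2: MISS | VC [28, 18]
  [13] addr=0x12f blk=18 s=2: VC-HIT | VC [28, 6]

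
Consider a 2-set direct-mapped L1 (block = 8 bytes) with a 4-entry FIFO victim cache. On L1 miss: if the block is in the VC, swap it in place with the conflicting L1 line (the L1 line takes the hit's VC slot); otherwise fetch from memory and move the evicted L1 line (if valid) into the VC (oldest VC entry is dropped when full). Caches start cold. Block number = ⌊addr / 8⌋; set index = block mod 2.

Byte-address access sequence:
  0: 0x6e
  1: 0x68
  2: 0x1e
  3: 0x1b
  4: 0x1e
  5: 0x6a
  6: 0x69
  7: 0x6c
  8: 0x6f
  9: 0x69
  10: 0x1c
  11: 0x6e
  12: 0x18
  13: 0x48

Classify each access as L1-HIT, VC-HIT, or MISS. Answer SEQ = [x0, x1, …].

SEQ = [MISS, L1-HIT, MISS, L1-HIT, L1-HIT, VC-HIT, L1-HIT, L1-HIT, L1-HIT, L1-HIT, VC-HIT, VC-HIT, VC-HIT, MISS]

0: 0x6e (blk 13, set 1) → MISS  vc=[]
1: 0x68 (blk 13, set 1) → L1-HIT  vc=[]
2: 0x1e (blk 3, set 1) → MISS  vc=[13]
3: 0x1b (blk 3, set 1) → L1-HIT  vc=[13]
4: 0x1e (blk 3, set 1) → L1-HIT  vc=[13]
5: 0x6a (blk 13, set 1) → VC-HIT  vc=[3]
6: 0x69 (blk 13, set 1) → L1-HIT  vc=[3]
7: 0x6c (blk 13, set 1) → L1-HIT  vc=[3]
8: 0x6f (blk 13, set 1) → L1-HIT  vc=[3]
9: 0x69 (blk 13, set 1) → L1-HIT  vc=[3]
10: 0x1c (blk 3, set 1) → VC-HIT  vc=[13]
11: 0x6e (blk 13, set 1) → VC-HIT  vc=[3]
12: 0x18 (blk 3, set 1) → VC-HIT  vc=[13]
13: 0x48 (blk 9, set 1) → MISS  vc=[13, 3]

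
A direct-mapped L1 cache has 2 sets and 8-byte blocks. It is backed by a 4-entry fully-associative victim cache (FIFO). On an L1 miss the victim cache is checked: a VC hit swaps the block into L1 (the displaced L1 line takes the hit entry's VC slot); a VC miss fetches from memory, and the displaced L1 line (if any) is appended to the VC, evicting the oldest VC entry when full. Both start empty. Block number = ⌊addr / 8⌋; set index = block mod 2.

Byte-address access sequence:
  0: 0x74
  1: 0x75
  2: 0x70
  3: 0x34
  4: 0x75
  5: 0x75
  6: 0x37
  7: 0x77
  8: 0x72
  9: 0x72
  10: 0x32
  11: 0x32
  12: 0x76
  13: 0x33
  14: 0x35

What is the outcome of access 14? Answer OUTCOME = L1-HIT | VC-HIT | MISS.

OUTCOME = L1-HIT

0: 0x74 (blk 14, set 0) → MISS  vc=[]
1: 0x75 (blk 14, set 0) → L1-HIT  vc=[]
2: 0x70 (blk 14, set 0) → L1-HIT  vc=[]
3: 0x34 (blk 6, set 0) → MISS  vc=[14]
4: 0x75 (blk 14, set 0) → VC-HIT  vc=[6]
5: 0x75 (blk 14, set 0) → L1-HIT  vc=[6]
6: 0x37 (blk 6, set 0) → VC-HIT  vc=[14]
7: 0x77 (blk 14, set 0) → VC-HIT  vc=[6]
8: 0x72 (blk 14, set 0) → L1-HIT  vc=[6]
9: 0x72 (blk 14, set 0) → L1-HIT  vc=[6]
10: 0x32 (blk 6, set 0) → VC-HIT  vc=[14]
11: 0x32 (blk 6, set 0) → L1-HIT  vc=[14]
12: 0x76 (blk 14, set 0) → VC-HIT  vc=[6]
13: 0x33 (blk 6, set 0) → VC-HIT  vc=[14]
14: 0x35 (blk 6, set 0) → L1-HIT  vc=[14]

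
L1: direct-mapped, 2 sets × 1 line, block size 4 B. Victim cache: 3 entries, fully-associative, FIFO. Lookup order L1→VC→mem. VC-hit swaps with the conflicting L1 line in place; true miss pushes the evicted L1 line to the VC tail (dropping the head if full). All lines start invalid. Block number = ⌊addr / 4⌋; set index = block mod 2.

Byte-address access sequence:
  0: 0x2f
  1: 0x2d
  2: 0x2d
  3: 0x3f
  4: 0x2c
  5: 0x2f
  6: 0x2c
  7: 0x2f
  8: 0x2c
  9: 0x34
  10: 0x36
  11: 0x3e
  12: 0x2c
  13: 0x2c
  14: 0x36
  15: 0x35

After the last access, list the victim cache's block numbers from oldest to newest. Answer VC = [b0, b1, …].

  [0] addr=0x2f blk=11 s=1: MISS | VC []
  [1] addr=0x2d blk=11 s=1: L1-HIT | VC []
  [2] addr=0x2d blk=11 s=1: L1-HIT | VC []
  [3] addr=0x3f blk=15 s=1: MISS | VC [11]
  [4] addr=0x2c blk=11 s=1: VC-HIT | VC [15]
  [5] addr=0x2f blk=11 s=1: L1-HIT | VC [15]
  [6] addr=0x2c blk=11 s=1: L1-HIT | VC [15]
  [7] addr=0x2f blk=11 s=1: L1-HIT | VC [15]
  [8] addr=0x2c blk=11 s=1: L1-HIT | VC [15]
  [9] addr=0x34 blk=13 s=1: MISS | VC [15, 11]
  [10] addr=0x36 blk=13 s=1: L1-HIT | VC [15, 11]
  [11] addr=0x3e blk=15 s=1: VC-HIT | VC [13, 11]
  [12] addr=0x2c blk=11 s=1: VC-HIT | VC [13, 15]
  [13] addr=0x2c blk=11 s=1: L1-HIT | VC [13, 15]
  [14] addr=0x36 blk=13 s=1: VC-HIT | VC [11, 15]
  [15] addr=0x35 blk=13 s=1: L1-HIT | VC [11, 15]

VC = [11, 15]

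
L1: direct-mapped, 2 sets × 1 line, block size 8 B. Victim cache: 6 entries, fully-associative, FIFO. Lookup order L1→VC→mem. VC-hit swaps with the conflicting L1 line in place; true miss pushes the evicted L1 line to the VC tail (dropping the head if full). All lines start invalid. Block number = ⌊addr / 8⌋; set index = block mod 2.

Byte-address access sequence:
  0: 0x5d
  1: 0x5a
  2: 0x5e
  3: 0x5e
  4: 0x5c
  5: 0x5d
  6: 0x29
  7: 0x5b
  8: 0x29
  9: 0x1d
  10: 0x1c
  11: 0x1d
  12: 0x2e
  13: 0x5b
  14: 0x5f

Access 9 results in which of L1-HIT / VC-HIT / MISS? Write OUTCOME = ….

0: 0x5d (blk 11, set 1) → MISS  vc=[]
1: 0x5a (blk 11, set 1) → L1-HIT  vc=[]
2: 0x5e (blk 11, set 1) → L1-HIT  vc=[]
3: 0x5e (blk 11, set 1) → L1-HIT  vc=[]
4: 0x5c (blk 11, set 1) → L1-HIT  vc=[]
5: 0x5d (blk 11, set 1) → L1-HIT  vc=[]
6: 0x29 (blk 5, set 1) → MISS  vc=[11]
7: 0x5b (blk 11, set 1) → VC-HIT  vc=[5]
8: 0x29 (blk 5, set 1) → VC-HIT  vc=[11]
9: 0x1d (blk 3, set 1) → MISS  vc=[11, 5]
10: 0x1c (blk 3, set 1) → L1-HIT  vc=[11, 5]
11: 0x1d (blk 3, set 1) → L1-HIT  vc=[11, 5]
12: 0x2e (blk 5, set 1) → VC-HIT  vc=[11, 3]
13: 0x5b (blk 11, set 1) → VC-HIT  vc=[5, 3]
14: 0x5f (blk 11, set 1) → L1-HIT  vc=[5, 3]

OUTCOME = MISS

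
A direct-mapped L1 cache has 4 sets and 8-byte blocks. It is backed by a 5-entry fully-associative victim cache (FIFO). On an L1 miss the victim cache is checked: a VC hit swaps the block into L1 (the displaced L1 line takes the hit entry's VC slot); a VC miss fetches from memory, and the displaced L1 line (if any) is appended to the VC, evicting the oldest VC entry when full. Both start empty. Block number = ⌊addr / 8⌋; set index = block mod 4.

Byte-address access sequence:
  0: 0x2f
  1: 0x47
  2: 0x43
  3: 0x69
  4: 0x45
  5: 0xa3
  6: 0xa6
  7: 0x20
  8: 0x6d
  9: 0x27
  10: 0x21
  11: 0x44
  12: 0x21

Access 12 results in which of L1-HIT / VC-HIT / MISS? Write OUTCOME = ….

OUTCOME = VC-HIT

#0 0x2f→b5/s1 MISS; vc=[]
#1 0x47→b8/s0 MISS; vc=[]
#2 0x43→b8/s0 L1-HIT; vc=[]
#3 0x69→b13/s1 MISS; vc=[5]
#4 0x45→b8/s0 L1-HIT; vc=[5]
#5 0xa3→b20/s0 MISS; vc=[5,8]
#6 0xa6→b20/s0 L1-HIT; vc=[5,8]
#7 0x20→b4/s0 MISS; vc=[5,8,20]
#8 0x6d→b13/s1 L1-HIT; vc=[5,8,20]
#9 0x27→b4/s0 L1-HIT; vc=[5,8,20]
#10 0x21→b4/s0 L1-HIT; vc=[5,8,20]
#11 0x44→b8/s0 VC-HIT; vc=[5,4,20]
#12 0x21→b4/s0 VC-HIT; vc=[5,8,20]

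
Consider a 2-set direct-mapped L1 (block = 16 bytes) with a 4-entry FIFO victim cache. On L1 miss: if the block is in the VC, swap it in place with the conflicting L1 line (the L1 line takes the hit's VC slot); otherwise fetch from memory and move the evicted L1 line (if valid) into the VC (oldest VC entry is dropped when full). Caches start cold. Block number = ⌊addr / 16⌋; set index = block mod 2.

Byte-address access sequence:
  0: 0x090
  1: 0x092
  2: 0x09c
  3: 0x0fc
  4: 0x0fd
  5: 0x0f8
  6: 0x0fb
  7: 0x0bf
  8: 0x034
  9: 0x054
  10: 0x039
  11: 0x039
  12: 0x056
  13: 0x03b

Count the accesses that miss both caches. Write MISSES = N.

  [0] addr=0x90 blk=9 s=1: MISS | VC []
  [1] addr=0x92 blk=9 s=1: L1-HIT | VC []
  [2] addr=0x9c blk=9 s=1: L1-HIT | VC []
  [3] addr=0xfc blk=15 s=1: MISS | VC [9]
  [4] addr=0xfd blk=15 s=1: L1-HIT | VC [9]
  [5] addr=0xf8 blk=15 s=1: L1-HIT | VC [9]
  [6] addr=0xfb blk=15 s=1: L1-HIT | VC [9]
  [7] addr=0xbf blk=11 s=1: MISS | VC [9, 15]
  [8] addr=0x34 blk=3 s=1: MISS | VC [9, 15, 11]
  [9] addr=0x54 blk=5 s=1: MISS | VC [9, 15, 11, 3]
  [10] addr=0x39 blk=3 s=1: VC-HIT | VC [9, 15, 11, 5]
  [11] addr=0x39 blk=3 s=1: L1-HIT | VC [9, 15, 11, 5]
  [12] addr=0x56 blk=5 s=1: VC-HIT | VC [9, 15, 11, 3]
  [13] addr=0x3b blk=3 s=1: VC-HIT | VC [9, 15, 11, 5]

MISSES = 5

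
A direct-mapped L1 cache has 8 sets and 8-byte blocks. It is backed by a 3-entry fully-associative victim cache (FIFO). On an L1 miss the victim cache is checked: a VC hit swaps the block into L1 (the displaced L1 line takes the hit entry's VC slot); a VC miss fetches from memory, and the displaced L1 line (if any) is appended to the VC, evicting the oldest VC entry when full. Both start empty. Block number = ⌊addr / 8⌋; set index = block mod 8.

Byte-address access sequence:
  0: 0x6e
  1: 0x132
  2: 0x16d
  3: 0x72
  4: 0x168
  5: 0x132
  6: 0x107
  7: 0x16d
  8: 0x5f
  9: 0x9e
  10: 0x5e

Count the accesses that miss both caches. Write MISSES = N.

#0 0x6e→b13/s5 MISS; vc=[]
#1 0x132→b38/s6 MISS; vc=[]
#2 0x16d→b45/s5 MISS; vc=[13]
#3 0x72→b14/s6 MISS; vc=[13,38]
#4 0x168→b45/s5 L1-HIT; vc=[13,38]
#5 0x132→b38/s6 VC-HIT; vc=[13,14]
#6 0x107→b32/s0 MISS; vc=[13,14]
#7 0x16d→b45/s5 L1-HIT; vc=[13,14]
#8 0x5f→b11/s3 MISS; vc=[13,14]
#9 0x9e→b19/s3 MISS; vc=[13,14,11]
#10 0x5e→b11/s3 VC-HIT; vc=[13,14,19]

MISSES = 7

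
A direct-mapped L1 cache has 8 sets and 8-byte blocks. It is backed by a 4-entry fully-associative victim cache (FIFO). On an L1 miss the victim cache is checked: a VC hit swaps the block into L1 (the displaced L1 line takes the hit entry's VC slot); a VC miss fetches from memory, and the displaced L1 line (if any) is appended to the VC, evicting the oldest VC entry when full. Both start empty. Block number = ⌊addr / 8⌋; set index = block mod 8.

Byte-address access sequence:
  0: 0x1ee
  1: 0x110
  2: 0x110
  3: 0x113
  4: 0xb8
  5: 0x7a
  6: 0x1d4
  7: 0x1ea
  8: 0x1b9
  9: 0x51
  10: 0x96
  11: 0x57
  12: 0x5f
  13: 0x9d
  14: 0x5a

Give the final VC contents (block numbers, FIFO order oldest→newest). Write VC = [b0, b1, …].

  [0] addr=0x1ee blk=61 s=5: MISS | VC []
  [1] addr=0x110 blk=34 s=2: MISS | VC []
  [2] addr=0x110 blk=34 s=2: L1-HIT | VC []
  [3] addr=0x113 blk=34 s=2: L1-HIT | VC []
  [4] addr=0xb8 blk=23 s=7: MISS | VC []
  [5] addr=0x7a blk=15 s=7: MISS | VC [23]
  [6] addr=0x1d4 blk=58 s=2: MISS | VC [23, 34]
  [7] addr=0x1ea blk=61 s=5: L1-HIT | VC [23, 34]
  [8] addr=0x1b9 blk=55 s=7: MISS | VC [23, 34, 15]
  [9] addr=0x51 blk=10 s=2: MISS | VC [23, 34, 15, 58]
  [10] addr=0x96 blk=18 s=2: MISS | VC [34, 15, 58, 10]
  [11] addr=0x57 blk=10 s=2: VC-HIT | VC [34, 15, 58, 18]
  [12] addr=0x5f blk=11 s=3: MISS | VC [34, 15, 58, 18]
  [13] addr=0x9d blk=19 s=3: MISS | VC [15, 58, 18, 11]
  [14] addr=0x5a blk=11 s=3: VC-HIT | VC [15, 58, 18, 19]

VC = [15, 58, 18, 19]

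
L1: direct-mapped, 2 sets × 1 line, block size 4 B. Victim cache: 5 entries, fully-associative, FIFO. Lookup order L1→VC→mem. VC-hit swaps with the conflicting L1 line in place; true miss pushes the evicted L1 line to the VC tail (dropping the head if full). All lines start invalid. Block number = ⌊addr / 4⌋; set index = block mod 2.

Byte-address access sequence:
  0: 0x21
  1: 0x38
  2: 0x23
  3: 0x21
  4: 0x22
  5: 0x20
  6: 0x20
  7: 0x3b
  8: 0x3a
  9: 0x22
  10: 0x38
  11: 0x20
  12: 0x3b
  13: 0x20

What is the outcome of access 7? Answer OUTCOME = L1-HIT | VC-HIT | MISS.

0: 0x21 (blk 8, set 0) → MISS  vc=[]
1: 0x38 (blk 14, set 0) → MISS  vc=[8]
2: 0x23 (blk 8, set 0) → VC-HIT  vc=[14]
3: 0x21 (blk 8, set 0) → L1-HIT  vc=[14]
4: 0x22 (blk 8, set 0) → L1-HIT  vc=[14]
5: 0x20 (blk 8, set 0) → L1-HIT  vc=[14]
6: 0x20 (blk 8, set 0) → L1-HIT  vc=[14]
7: 0x3b (blk 14, set 0) → VC-HIT  vc=[8]
8: 0x3a (blk 14, set 0) → L1-HIT  vc=[8]
9: 0x22 (blk 8, set 0) → VC-HIT  vc=[14]
10: 0x38 (blk 14, set 0) → VC-HIT  vc=[8]
11: 0x20 (blk 8, set 0) → VC-HIT  vc=[14]
12: 0x3b (blk 14, set 0) → VC-HIT  vc=[8]
13: 0x20 (blk 8, set 0) → VC-HIT  vc=[14]

OUTCOME = VC-HIT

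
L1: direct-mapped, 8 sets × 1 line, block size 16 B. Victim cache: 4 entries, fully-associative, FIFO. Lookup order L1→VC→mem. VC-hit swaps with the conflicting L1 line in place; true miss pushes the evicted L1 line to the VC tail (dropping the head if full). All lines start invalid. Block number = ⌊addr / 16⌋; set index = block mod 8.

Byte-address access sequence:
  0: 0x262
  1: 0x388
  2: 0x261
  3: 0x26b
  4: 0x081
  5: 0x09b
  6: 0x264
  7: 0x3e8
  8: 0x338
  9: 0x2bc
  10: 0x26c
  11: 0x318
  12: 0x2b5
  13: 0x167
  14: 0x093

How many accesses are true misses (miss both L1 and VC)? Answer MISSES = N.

MISSES = 9

0: 0x262 (blk 38, set 6) → MISS  vc=[]
1: 0x388 (blk 56, set 0) → MISS  vc=[]
2: 0x261 (blk 38, set 6) → L1-HIT  vc=[]
3: 0x26b (blk 38, set 6) → L1-HIT  vc=[]
4: 0x81 (blk 8, set 0) → MISS  vc=[56]
5: 0x9b (blk 9, set 1) → MISS  vc=[56]
6: 0x264 (blk 38, set 6) → L1-HIT  vc=[56]
7: 0x3e8 (blk 62, set 6) → MISS  vc=[56, 38]
8: 0x338 (blk 51, set 3) → MISS  vc=[56, 38]
9: 0x2bc (blk 43, set 3) → MISS  vc=[56, 38, 51]
10: 0x26c (blk 38, set 6) → VC-HIT  vc=[56, 62, 51]
11: 0x318 (blk 49, set 1) → MISS  vc=[56, 62, 51, 9]
12: 0x2b5 (blk 43, set 3) → L1-HIT  vc=[56, 62, 51, 9]
13: 0x167 (blk 22, set 6) → MISS  vc=[62, 51, 9, 38]
14: 0x93 (blk 9, set 1) → VC-HIT  vc=[62, 51, 49, 38]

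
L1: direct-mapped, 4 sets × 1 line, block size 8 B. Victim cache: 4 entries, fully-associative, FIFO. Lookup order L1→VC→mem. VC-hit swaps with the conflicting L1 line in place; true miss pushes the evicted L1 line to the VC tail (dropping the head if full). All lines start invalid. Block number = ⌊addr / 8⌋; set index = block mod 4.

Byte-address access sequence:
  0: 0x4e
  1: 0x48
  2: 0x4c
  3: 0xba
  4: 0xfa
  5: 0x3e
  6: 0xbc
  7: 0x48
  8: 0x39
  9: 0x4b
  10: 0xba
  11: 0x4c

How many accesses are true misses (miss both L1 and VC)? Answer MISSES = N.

#0 0x4e→b9/s1 MISS; vc=[]
#1 0x48→b9/s1 L1-HIT; vc=[]
#2 0x4c→b9/s1 L1-HIT; vc=[]
#3 0xba→b23/s3 MISS; vc=[]
#4 0xfa→b31/s3 MISS; vc=[23]
#5 0x3e→b7/s3 MISS; vc=[23,31]
#6 0xbc→b23/s3 VC-HIT; vc=[7,31]
#7 0x48→b9/s1 L1-HIT; vc=[7,31]
#8 0x39→b7/s3 VC-HIT; vc=[23,31]
#9 0x4b→b9/s1 L1-HIT; vc=[23,31]
#10 0xba→b23/s3 VC-HIT; vc=[7,31]
#11 0x4c→b9/s1 L1-HIT; vc=[7,31]

MISSES = 4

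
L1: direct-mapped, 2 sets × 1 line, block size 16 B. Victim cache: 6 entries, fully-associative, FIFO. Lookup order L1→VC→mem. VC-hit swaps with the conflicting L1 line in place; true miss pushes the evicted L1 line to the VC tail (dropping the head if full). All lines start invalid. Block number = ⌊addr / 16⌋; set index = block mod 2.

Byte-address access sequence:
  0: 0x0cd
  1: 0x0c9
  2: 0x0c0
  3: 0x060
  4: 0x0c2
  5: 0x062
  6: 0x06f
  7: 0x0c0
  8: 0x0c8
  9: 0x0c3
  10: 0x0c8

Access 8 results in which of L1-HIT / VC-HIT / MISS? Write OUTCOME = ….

  [0] addr=0xcd blk=12 s=0: MISS | VC []
  [1] addr=0xc9 blk=12 s=0: L1-HIT | VC []
  [2] addr=0xc0 blk=12 s=0: L1-HIT | VC []
  [3] addr=0x60 blk=6 s=0: MISS | VC [12]
  [4] addr=0xc2 blk=12 s=0: VC-HIT | VC [6]
  [5] addr=0x62 blk=6 s=0: VC-HIT | VC [12]
  [6] addr=0x6f blk=6 s=0: L1-HIT | VC [12]
  [7] addr=0xc0 blk=12 s=0: VC-HIT | VC [6]
  [8] addr=0xc8 blk=12 s=0: L1-HIT | VC [6]
  [9] addr=0xc3 blk=12 s=0: L1-HIT | VC [6]
  [10] addr=0xc8 blk=12 s=0: L1-HIT | VC [6]

OUTCOME = L1-HIT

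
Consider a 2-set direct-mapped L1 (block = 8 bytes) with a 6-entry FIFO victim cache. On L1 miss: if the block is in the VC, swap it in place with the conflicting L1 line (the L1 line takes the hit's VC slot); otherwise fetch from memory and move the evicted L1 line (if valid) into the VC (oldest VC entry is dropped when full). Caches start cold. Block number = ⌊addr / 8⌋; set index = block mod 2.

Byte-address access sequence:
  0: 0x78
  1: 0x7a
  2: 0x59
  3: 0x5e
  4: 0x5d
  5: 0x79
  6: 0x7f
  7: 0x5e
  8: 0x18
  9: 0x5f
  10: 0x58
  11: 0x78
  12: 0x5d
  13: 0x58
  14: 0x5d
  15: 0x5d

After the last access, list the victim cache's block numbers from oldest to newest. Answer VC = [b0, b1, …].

VC = [15, 3]

  [0] addr=0x78 blk=15 s=1: MISS | VC []
  [1] addr=0x7a blk=15 s=1: L1-HIT | VC []
  [2] addr=0x59 blk=11 s=1: MISS | VC [15]
  [3] addr=0x5e blk=11 s=1: L1-HIT | VC [15]
  [4] addr=0x5d blk=11 s=1: L1-HIT | VC [15]
  [5] addr=0x79 blk=15 s=1: VC-HIT | VC [11]
  [6] addr=0x7f blk=15 s=1: L1-HIT | VC [11]
  [7] addr=0x5e blk=11 s=1: VC-HIT | VC [15]
  [8] addr=0x18 blk=3 s=1: MISS | VC [15, 11]
  [9] addr=0x5f blk=11 s=1: VC-HIT | VC [15, 3]
  [10] addr=0x58 blk=11 s=1: L1-HIT | VC [15, 3]
  [11] addr=0x78 blk=15 s=1: VC-HIT | VC [11, 3]
  [12] addr=0x5d blk=11 s=1: VC-HIT | VC [15, 3]
  [13] addr=0x58 blk=11 s=1: L1-HIT | VC [15, 3]
  [14] addr=0x5d blk=11 s=1: L1-HIT | VC [15, 3]
  [15] addr=0x5d blk=11 s=1: L1-HIT | VC [15, 3]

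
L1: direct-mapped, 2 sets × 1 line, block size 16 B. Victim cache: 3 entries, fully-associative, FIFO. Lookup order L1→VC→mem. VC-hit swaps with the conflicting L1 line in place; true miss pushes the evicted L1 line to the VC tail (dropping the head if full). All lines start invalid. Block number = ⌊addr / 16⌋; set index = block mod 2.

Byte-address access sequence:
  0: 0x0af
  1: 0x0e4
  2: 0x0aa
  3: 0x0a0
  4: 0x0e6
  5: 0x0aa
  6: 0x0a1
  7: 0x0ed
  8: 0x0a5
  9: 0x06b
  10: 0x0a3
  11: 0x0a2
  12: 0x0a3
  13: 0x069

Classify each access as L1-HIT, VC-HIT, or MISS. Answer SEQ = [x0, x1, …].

SEQ = [MISS, MISS, VC-HIT, L1-HIT, VC-HIT, VC-HIT, L1-HIT, VC-HIT, VC-HIT, MISS, VC-HIT, L1-HIT, L1-HIT, VC-HIT]

#0 0xaf→b10/s0 MISS; vc=[]
#1 0xe4→b14/s0 MISS; vc=[10]
#2 0xaa→b10/s0 VC-HIT; vc=[14]
#3 0xa0→b10/s0 L1-HIT; vc=[14]
#4 0xe6→b14/s0 VC-HIT; vc=[10]
#5 0xaa→b10/s0 VC-HIT; vc=[14]
#6 0xa1→b10/s0 L1-HIT; vc=[14]
#7 0xed→b14/s0 VC-HIT; vc=[10]
#8 0xa5→b10/s0 VC-HIT; vc=[14]
#9 0x6b→b6/s0 MISS; vc=[14,10]
#10 0xa3→b10/s0 VC-HIT; vc=[14,6]
#11 0xa2→b10/s0 L1-HIT; vc=[14,6]
#12 0xa3→b10/s0 L1-HIT; vc=[14,6]
#13 0x69→b6/s0 VC-HIT; vc=[14,10]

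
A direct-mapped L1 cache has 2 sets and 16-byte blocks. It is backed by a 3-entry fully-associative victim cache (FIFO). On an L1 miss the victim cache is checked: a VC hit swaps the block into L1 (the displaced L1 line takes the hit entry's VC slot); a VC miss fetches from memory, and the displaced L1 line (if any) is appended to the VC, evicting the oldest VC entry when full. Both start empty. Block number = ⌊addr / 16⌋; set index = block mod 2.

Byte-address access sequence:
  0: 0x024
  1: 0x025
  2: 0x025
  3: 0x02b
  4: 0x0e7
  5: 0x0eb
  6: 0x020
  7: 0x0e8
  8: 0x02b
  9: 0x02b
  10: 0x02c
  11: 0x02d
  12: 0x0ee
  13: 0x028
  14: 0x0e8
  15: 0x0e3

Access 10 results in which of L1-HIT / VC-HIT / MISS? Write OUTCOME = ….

0: 0x24 (blk 2, set 0) → MISS  vc=[]
1: 0x25 (blk 2, set 0) → L1-HIT  vc=[]
2: 0x25 (blk 2, set 0) → L1-HIT  vc=[]
3: 0x2b (blk 2, set 0) → L1-HIT  vc=[]
4: 0xe7 (blk 14, set 0) → MISS  vc=[2]
5: 0xeb (blk 14, set 0) → L1-HIT  vc=[2]
6: 0x20 (blk 2, set 0) → VC-HIT  vc=[14]
7: 0xe8 (blk 14, set 0) → VC-HIT  vc=[2]
8: 0x2b (blk 2, set 0) → VC-HIT  vc=[14]
9: 0x2b (blk 2, set 0) → L1-HIT  vc=[14]
10: 0x2c (blk 2, set 0) → L1-HIT  vc=[14]
11: 0x2d (blk 2, set 0) → L1-HIT  vc=[14]
12: 0xee (blk 14, set 0) → VC-HIT  vc=[2]
13: 0x28 (blk 2, set 0) → VC-HIT  vc=[14]
14: 0xe8 (blk 14, set 0) → VC-HIT  vc=[2]
15: 0xe3 (blk 14, set 0) → L1-HIT  vc=[2]

OUTCOME = L1-HIT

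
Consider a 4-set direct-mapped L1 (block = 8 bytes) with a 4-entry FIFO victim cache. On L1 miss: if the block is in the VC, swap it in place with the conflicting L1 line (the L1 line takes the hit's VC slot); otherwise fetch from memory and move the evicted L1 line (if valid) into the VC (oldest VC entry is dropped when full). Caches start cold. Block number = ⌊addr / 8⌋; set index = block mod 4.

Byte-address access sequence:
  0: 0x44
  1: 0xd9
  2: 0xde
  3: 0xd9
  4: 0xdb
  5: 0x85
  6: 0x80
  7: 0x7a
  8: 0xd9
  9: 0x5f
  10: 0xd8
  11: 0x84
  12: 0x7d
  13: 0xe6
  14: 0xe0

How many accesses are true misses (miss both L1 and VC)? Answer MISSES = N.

  [0] addr=0x44 blk=8 s=0: MISS | VC []
  [1] addr=0xd9 blk=27 s=3: MISS | VC []
  [2] addr=0xde blk=27 s=3: L1-HIT | VC []
  [3] addr=0xd9 blk=27 s=3: L1-HIT | VC []
  [4] addr=0xdb blk=27 s=3: L1-HIT | VC []
  [5] addr=0x85 blk=16 s=0: MISS | VC [8]
  [6] addr=0x80 blk=16 s=0: L1-HIT | VC [8]
  [7] addr=0x7a blk=15 s=3: MISS | VC [8, 27]
  [8] addr=0xd9 blk=27 s=3: VC-HIT | VC [8, 15]
  [9] addr=0x5f blk=11 s=3: MISS | VC [8, 15, 27]
  [10] addr=0xd8 blk=27 s=3: VC-HIT | VC [8, 15, 11]
  [11] addr=0x84 blk=16 s=0: L1-HIT | VC [8, 15, 11]
  [12] addr=0x7d blk=15 s=3: VC-HIT | VC [8, 27, 11]
  [13] addr=0xe6 blk=28 s=0: MISS | VC [8, 27, 11, 16]
  [14] addr=0xe0 blk=28 s=0: L1-HIT | VC [8, 27, 11, 16]

MISSES = 6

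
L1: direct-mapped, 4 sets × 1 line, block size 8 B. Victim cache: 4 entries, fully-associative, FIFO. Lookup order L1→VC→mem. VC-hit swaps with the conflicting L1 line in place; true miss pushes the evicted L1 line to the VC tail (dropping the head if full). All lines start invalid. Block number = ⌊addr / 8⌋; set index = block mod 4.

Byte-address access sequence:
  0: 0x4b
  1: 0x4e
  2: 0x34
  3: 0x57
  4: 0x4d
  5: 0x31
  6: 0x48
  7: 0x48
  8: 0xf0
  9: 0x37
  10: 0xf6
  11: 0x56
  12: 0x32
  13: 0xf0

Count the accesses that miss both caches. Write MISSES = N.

MISSES = 4

#0 0x4b→b9/s1 MISS; vc=[]
#1 0x4e→b9/s1 L1-HIT; vc=[]
#2 0x34→b6/s2 MISS; vc=[]
#3 0x57→b10/s2 MISS; vc=[6]
#4 0x4d→b9/s1 L1-HIT; vc=[6]
#5 0x31→b6/s2 VC-HIT; vc=[10]
#6 0x48→b9/s1 L1-HIT; vc=[10]
#7 0x48→b9/s1 L1-HIT; vc=[10]
#8 0xf0→b30/s2 MISS; vc=[10,6]
#9 0x37→b6/s2 VC-HIT; vc=[10,30]
#10 0xf6→b30/s2 VC-HIT; vc=[10,6]
#11 0x56→b10/s2 VC-HIT; vc=[30,6]
#12 0x32→b6/s2 VC-HIT; vc=[30,10]
#13 0xf0→b30/s2 VC-HIT; vc=[6,10]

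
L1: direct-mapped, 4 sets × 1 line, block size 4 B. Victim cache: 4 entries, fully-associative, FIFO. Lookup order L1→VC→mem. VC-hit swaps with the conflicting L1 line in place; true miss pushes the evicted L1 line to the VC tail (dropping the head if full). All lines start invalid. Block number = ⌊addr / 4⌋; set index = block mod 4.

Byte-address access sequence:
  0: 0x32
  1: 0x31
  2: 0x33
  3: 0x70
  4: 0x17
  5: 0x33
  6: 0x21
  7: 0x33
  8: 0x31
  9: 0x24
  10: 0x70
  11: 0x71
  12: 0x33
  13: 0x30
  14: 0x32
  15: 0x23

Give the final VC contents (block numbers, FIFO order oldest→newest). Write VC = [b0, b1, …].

  [0] addr=0x32 blk=12 s=0: MISS | VC []
  [1] addr=0x31 blk=12 s=0: L1-HIT | VC []
  [2] addr=0x33 blk=12 s=0: L1-HIT | VC []
  [3] addr=0x70 blk=28 s=0: MISS | VC [12]
  [4] addr=0x17 blk=5 s=1: MISS | VC [12]
  [5] addr=0x33 blk=12 s=0: VC-HIT | VC [28]
  [6] addr=0x21 blk=8 s=0: MISS | VC [28, 12]
  [7] addr=0x33 blk=12 s=0: VC-HIT | VC [28, 8]
  [8] addr=0x31 blk=12 s=0: L1-HIT | VC [28, 8]
  [9] addr=0x24 blk=9 s=1: MISS | VC [28, 8, 5]
  [10] addr=0x70 blk=28 s=0: VC-HIT | VC [12, 8, 5]
  [11] addr=0x71 blk=28 s=0: L1-HIT | VC [12, 8, 5]
  [12] addr=0x33 blk=12 s=0: VC-HIT | VC [28, 8, 5]
  [13] addr=0x30 blk=12 s=0: L1-HIT | VC [28, 8, 5]
  [14] addr=0x32 blk=12 s=0: L1-HIT | VC [28, 8, 5]
  [15] addr=0x23 blk=8 s=0: VC-HIT | VC [28, 12, 5]

VC = [28, 12, 5]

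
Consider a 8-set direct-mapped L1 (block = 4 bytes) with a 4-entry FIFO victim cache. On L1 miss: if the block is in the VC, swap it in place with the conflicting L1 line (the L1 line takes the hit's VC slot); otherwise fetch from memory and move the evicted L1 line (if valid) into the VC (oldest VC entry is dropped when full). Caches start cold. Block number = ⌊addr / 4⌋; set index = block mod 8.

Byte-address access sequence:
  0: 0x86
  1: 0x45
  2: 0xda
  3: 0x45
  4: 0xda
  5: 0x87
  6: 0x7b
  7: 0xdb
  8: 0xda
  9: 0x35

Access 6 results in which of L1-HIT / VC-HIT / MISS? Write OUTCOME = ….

#0 0x86→b33/s1 MISS; vc=[]
#1 0x45→b17/s1 MISS; vc=[33]
#2 0xda→b54/s6 MISS; vc=[33]
#3 0x45→b17/s1 L1-HIT; vc=[33]
#4 0xda→b54/s6 L1-HIT; vc=[33]
#5 0x87→b33/s1 VC-HIT; vc=[17]
#6 0x7b→b30/s6 MISS; vc=[17,54]
#7 0xdb→b54/s6 VC-HIT; vc=[17,30]
#8 0xda→b54/s6 L1-HIT; vc=[17,30]
#9 0x35→b13/s5 MISS; vc=[17,30]

OUTCOME = MISS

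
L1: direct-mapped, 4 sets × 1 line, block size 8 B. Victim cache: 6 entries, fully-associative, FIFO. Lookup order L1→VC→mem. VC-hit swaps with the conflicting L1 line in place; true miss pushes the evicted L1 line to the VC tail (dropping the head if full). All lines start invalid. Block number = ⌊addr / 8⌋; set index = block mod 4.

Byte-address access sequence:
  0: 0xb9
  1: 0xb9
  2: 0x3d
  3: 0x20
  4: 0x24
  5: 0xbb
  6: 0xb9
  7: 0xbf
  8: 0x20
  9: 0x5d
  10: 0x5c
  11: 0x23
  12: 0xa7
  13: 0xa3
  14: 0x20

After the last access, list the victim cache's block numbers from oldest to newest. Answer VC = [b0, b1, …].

VC = [7, 23, 20]

0: 0xb9 (blk 23, set 3) → MISS  vc=[]
1: 0xb9 (blk 23, set 3) → L1-HIT  vc=[]
2: 0x3d (blk 7, set 3) → MISS  vc=[23]
3: 0x20 (blk 4, set 0) → MISS  vc=[23]
4: 0x24 (blk 4, set 0) → L1-HIT  vc=[23]
5: 0xbb (blk 23, set 3) → VC-HIT  vc=[7]
6: 0xb9 (blk 23, set 3) → L1-HIT  vc=[7]
7: 0xbf (blk 23, set 3) → L1-HIT  vc=[7]
8: 0x20 (blk 4, set 0) → L1-HIT  vc=[7]
9: 0x5d (blk 11, set 3) → MISS  vc=[7, 23]
10: 0x5c (blk 11, set 3) → L1-HIT  vc=[7, 23]
11: 0x23 (blk 4, set 0) → L1-HIT  vc=[7, 23]
12: 0xa7 (blk 20, set 0) → MISS  vc=[7, 23, 4]
13: 0xa3 (blk 20, set 0) → L1-HIT  vc=[7, 23, 4]
14: 0x20 (blk 4, set 0) → VC-HIT  vc=[7, 23, 20]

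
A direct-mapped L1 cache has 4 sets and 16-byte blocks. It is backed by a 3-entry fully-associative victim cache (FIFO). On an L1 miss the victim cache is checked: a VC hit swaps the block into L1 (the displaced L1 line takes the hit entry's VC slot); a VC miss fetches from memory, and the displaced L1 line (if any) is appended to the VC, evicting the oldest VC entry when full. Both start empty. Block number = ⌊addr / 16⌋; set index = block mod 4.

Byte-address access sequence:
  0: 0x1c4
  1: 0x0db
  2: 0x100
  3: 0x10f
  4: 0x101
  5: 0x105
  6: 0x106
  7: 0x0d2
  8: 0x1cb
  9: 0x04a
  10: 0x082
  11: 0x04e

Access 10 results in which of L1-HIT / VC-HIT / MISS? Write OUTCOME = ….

OUTCOME = MISS

0: 0x1c4 (blk 28, set 0) → MISS  vc=[]
1: 0xdb (blk 13, set 1) → MISS  vc=[]
2: 0x100 (blk 16, set 0) → MISS  vc=[28]
3: 0x10f (blk 16, set 0) → L1-HIT  vc=[28]
4: 0x101 (blk 16, set 0) → L1-HIT  vc=[28]
5: 0x105 (blk 16, set 0) → L1-HIT  vc=[28]
6: 0x106 (blk 16, set 0) → L1-HIT  vc=[28]
7: 0xd2 (blk 13, set 1) → L1-HIT  vc=[28]
8: 0x1cb (blk 28, set 0) → VC-HIT  vc=[16]
9: 0x4a (blk 4, set 0) → MISS  vc=[16, 28]
10: 0x82 (blk 8, set 0) → MISS  vc=[16, 28, 4]
11: 0x4e (blk 4, set 0) → VC-HIT  vc=[16, 28, 8]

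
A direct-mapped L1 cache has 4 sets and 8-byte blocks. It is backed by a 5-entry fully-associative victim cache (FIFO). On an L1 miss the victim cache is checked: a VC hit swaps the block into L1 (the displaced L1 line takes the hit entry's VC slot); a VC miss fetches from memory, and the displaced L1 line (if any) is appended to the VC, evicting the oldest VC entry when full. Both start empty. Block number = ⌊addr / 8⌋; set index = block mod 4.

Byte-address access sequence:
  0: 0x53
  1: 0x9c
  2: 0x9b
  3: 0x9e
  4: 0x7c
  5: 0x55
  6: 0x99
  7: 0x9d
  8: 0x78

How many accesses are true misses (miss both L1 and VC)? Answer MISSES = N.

0: 0x53 (blk 10, set 2) → MISS  vc=[]
1: 0x9c (blk 19, set 3) → MISS  vc=[]
2: 0x9b (blk 19, set 3) → L1-HIT  vc=[]
3: 0x9e (blk 19, set 3) → L1-HIT  vc=[]
4: 0x7c (blk 15, set 3) → MISS  vc=[19]
5: 0x55 (blk 10, set 2) → L1-HIT  vc=[19]
6: 0x99 (blk 19, set 3) → VC-HIT  vc=[15]
7: 0x9d (blk 19, set 3) → L1-HIT  vc=[15]
8: 0x78 (blk 15, set 3) → VC-HIT  vc=[19]

MISSES = 3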